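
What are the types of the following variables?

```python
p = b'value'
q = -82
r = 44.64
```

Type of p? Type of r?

p is bytes; r is float

bytes, float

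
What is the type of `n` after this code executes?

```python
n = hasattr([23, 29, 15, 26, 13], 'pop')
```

hasattr() returns bool

bool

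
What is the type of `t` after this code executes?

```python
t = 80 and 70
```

'and' returns the last value when all truthy (70, which is int)

int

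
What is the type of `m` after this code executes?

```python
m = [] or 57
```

'or' returns first truthy value (57, which is int)

int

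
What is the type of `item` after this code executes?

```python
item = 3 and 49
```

'and' returns the last value when all truthy (49, which is int)

int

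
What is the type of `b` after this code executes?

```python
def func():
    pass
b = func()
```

A function with no return statement returns None

NoneType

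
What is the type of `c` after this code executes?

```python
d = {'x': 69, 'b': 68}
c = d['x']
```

Accessing dict[str, int] with key 'x' returns int value 69

int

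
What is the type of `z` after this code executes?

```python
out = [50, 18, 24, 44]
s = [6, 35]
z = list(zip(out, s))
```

list(zip(...)) returns a list of tuples

list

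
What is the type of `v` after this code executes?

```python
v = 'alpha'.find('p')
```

str.find() returns int (index, or -1)

int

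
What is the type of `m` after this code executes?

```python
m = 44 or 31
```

'or' returns the first truthy value (44, which is int)

int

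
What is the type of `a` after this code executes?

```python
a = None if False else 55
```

Ternary: condition is False, else branch (55) taken → int

int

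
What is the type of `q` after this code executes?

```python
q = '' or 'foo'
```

'or' returns first truthy value ('foo', which is str)

str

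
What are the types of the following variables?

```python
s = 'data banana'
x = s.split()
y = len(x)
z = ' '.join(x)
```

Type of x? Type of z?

str.split() returns list; str.join() returns str

list, str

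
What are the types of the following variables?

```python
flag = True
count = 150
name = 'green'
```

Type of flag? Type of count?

flag is bool; count is int

bool, int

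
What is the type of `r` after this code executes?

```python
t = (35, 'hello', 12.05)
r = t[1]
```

Index 1 of tuple is 'hello' which is str

str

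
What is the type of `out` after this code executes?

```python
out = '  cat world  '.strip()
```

str.strip() returns str

str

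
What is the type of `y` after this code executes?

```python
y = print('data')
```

print() returns None

NoneType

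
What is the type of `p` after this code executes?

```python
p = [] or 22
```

'or' returns first truthy value (22, which is int)

int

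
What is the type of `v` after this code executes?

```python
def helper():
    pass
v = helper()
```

A function with no return statement returns None

NoneType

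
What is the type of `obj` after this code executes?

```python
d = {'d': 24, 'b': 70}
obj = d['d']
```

Accessing dict[str, int] with key 'd' returns int value 24

int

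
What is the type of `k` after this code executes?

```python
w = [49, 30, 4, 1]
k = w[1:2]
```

Slicing a list always returns a list

list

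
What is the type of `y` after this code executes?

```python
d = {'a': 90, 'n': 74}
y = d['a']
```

Accessing dict[str, int] with key 'a' returns int value 90

int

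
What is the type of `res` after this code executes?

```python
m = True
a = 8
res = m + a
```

bool + int returns int (True is 1, so 1 + 8 = 9)

int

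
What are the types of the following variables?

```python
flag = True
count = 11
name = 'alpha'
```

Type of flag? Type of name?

flag is bool; name is str

bool, str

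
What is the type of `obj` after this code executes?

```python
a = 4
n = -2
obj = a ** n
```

int ** negative int returns float

float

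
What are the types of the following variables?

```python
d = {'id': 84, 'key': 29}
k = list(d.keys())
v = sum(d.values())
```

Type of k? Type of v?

list(...) returns list; sum of int values returns int

list, int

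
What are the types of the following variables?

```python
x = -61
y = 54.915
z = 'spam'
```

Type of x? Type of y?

x is int; y is float

int, float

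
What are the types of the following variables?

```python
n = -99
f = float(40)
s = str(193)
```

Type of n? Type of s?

n is int; s is str

int, str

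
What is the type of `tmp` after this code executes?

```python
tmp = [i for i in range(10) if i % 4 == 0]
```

A list comprehension [...] produces a list

list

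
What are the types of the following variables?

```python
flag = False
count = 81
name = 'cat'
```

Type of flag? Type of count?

flag is bool; count is int

bool, int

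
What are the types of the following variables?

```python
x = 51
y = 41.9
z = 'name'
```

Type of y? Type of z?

y is float; z is str

float, str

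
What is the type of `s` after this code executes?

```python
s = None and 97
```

'and' returns first falsy value (None)

NoneType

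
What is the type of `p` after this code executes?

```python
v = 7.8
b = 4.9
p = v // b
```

float // float returns float (floor division preserves float type)

float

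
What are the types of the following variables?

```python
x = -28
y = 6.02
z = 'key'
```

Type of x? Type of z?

x is int; z is str

int, str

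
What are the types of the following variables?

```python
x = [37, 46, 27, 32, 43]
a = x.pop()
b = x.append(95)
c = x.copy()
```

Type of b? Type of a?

list.append() returns None; list.pop() returns the element (int)

NoneType, int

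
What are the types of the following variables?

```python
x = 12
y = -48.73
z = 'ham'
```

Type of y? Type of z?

y is float; z is str

float, str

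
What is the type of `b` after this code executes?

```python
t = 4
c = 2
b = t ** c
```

int ** positive int returns int (4 ** 2 = 16)

int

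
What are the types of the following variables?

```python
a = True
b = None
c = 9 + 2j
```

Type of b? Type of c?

b is NoneType; c is complex

NoneType, complex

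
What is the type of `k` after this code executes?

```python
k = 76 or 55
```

'or' returns the first truthy value (76, which is int)

int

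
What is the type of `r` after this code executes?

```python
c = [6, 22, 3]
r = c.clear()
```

list.clear() returns None

NoneType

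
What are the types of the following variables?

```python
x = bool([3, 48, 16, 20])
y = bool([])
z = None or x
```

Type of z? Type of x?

None or <bool> returns the bool; bool() returns bool

bool, bool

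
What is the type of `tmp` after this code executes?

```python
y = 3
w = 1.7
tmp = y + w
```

int + float returns float (3 + 1.7 = 4.7)

float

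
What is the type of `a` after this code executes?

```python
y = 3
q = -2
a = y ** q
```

int ** negative int returns float

float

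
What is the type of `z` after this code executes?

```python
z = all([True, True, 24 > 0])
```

all() returns bool

bool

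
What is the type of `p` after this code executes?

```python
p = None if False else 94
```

Ternary: condition is False, else branch (94) taken → int

int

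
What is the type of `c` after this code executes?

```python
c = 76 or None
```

'or' returns first truthy value (76, int)

int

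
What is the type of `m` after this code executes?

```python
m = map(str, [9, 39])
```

map() returns a map iterator object

map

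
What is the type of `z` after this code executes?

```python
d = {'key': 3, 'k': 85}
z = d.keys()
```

.keys() returns a dict_keys view object

dict_keys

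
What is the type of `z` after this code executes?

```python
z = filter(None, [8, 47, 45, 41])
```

filter() returns a filter iterator object

filter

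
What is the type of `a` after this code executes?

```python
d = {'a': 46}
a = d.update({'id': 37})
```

dict.update() returns None

NoneType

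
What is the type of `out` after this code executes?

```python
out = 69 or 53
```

'or' returns the first truthy value (69, which is int)

int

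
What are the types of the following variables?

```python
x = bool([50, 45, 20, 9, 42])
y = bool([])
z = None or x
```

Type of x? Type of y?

bool() returns bool; bool() returns bool

bool, bool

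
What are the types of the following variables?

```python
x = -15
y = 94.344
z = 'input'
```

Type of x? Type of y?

x is int; y is float

int, float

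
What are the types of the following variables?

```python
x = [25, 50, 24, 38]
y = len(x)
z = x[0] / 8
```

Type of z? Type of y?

int / int returns float; len() returns int

float, int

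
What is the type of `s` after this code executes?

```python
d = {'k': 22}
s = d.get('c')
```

dict.get() returns None when key 'c' is not found and no default given

NoneType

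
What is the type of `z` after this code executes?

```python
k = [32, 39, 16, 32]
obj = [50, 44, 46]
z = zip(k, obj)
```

zip() returns a zip iterator object

zip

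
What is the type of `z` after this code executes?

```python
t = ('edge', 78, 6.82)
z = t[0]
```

Index 0 of tuple is 'edge' which is str

str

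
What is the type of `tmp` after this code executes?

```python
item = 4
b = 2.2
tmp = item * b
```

int * float returns float (4 * 2.2 = 8.8)

float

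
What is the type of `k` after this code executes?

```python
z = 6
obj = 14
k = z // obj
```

int // int returns int (6 // 14 = 0)

int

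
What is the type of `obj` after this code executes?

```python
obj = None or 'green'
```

'or' with None returns the other value ('green', str)

str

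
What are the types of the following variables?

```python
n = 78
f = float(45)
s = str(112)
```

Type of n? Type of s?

n is int; s is str

int, str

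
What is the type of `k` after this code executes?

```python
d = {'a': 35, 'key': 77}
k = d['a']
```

Accessing dict[str, int] with key 'a' returns int value 35

int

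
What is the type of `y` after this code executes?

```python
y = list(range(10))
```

list(range(...)) returns list

list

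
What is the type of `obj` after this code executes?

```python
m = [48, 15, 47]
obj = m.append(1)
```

list.append() returns None (mutates in place)

NoneType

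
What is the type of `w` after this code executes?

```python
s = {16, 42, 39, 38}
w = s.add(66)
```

set.add() returns None (mutates in place)

NoneType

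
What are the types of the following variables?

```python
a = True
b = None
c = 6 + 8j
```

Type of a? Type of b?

a is bool; b is NoneType

bool, NoneType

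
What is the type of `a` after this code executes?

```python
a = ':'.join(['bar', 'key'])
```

str.join() returns str

str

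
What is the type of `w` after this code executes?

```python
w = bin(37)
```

bin() returns str representation

str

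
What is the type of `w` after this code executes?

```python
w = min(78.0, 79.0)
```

min() of floats returns float

float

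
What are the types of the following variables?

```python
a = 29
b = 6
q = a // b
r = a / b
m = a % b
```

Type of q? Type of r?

int // int returns int; int / int returns float

int, float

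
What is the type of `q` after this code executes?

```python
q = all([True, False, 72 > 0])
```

all() returns bool

bool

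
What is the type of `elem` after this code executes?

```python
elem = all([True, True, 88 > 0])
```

all() returns bool

bool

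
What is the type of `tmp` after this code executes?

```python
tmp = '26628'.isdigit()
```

str.isdigit() returns bool

bool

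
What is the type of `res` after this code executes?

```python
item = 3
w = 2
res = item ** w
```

int ** positive int returns int (3 ** 2 = 9)

int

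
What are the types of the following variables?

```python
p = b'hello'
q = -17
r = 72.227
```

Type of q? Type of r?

q is int; r is float

int, float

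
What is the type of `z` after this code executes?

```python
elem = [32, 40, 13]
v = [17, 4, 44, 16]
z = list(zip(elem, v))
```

list(zip(...)) returns a list of tuples

list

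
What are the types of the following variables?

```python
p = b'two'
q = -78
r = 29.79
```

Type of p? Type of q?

p is bytes; q is int

bytes, int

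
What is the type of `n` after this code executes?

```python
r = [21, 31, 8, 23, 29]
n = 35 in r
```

'in' operator returns bool

bool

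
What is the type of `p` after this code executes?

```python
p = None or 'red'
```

'or' with None returns the other value ('red', str)

str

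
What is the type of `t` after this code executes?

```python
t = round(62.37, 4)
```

round() with ndigits arg returns float

float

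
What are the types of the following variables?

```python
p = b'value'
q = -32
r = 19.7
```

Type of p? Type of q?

p is bytes; q is int

bytes, int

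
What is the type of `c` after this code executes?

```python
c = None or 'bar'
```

'or' with None returns the other value ('bar', str)

str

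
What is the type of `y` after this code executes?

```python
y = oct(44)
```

oct() returns str representation

str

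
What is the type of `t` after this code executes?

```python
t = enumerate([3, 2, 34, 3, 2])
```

enumerate() returns an enumerate iterator object

enumerate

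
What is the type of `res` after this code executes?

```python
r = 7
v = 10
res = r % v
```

int % int returns int (7 % 10 = 7)

int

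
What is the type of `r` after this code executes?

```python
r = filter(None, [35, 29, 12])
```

filter() returns a filter iterator object

filter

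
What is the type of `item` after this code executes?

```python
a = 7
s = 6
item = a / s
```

int / int always returns float in Python 3 (7 / 6 = 1.16667)

float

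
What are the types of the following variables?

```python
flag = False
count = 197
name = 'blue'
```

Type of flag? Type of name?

flag is bool; name is str

bool, str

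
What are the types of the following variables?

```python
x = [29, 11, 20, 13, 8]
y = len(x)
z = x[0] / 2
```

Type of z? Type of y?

int / int returns float; len() returns int

float, int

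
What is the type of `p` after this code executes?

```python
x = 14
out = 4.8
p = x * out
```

int * float returns float (14 * 4.8 = 67.2)

float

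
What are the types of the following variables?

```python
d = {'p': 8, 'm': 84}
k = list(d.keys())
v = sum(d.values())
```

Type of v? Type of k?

sum of int values returns int; list(...) returns list

int, list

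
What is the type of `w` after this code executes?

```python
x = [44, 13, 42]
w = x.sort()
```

list.sort() returns None (sorts in place)

NoneType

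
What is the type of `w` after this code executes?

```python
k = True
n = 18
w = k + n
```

bool + int returns int (True is 1, so 1 + 18 = 19)

int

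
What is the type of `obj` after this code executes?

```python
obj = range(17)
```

range() returns a range object

range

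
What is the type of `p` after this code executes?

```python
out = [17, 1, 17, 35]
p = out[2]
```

Indexing a list of ints returns int (out[2] = 17)

int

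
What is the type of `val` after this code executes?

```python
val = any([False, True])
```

any() returns bool

bool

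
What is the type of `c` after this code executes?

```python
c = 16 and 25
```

'and' returns the last value when all truthy (25, which is int)

int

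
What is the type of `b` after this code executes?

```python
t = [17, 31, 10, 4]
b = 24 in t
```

'in' operator returns bool

bool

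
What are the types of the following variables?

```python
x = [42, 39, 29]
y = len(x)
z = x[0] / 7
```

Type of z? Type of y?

int / int returns float; len() returns int

float, int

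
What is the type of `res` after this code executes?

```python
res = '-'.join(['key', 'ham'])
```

str.join() returns str

str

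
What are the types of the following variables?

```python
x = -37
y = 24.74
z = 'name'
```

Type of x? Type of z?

x is int; z is str

int, str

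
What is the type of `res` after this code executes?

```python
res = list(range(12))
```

list(range(...)) returns list

list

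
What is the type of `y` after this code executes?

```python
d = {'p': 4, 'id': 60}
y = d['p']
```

Accessing dict[str, int] with key 'p' returns int value 4

int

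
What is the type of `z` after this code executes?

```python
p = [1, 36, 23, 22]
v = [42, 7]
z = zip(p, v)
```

zip() returns a zip iterator object

zip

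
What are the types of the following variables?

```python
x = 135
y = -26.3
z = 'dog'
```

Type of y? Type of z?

y is float; z is str

float, str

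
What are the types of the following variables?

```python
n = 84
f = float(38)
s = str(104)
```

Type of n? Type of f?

n is int; f is float

int, float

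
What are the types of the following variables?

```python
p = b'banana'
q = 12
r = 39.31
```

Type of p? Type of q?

p is bytes; q is int

bytes, int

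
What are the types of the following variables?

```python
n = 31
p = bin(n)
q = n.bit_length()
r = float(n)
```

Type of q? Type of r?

int.bit_length() returns int; float() returns float

int, float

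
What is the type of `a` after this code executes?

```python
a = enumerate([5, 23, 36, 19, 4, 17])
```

enumerate() returns an enumerate iterator object

enumerate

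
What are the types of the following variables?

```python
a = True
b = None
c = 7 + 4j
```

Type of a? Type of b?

a is bool; b is NoneType

bool, NoneType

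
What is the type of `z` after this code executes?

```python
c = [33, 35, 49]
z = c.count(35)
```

list.count() returns int

int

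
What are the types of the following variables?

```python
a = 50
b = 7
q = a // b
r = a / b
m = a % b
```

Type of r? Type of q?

int / int returns float; int // int returns int

float, int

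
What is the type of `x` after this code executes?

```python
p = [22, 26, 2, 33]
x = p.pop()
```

list.pop() returns the popped element (int here)

int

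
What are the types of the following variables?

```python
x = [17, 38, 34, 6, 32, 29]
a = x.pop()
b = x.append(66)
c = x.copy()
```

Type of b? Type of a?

list.append() returns None; list.pop() returns the element (int)

NoneType, int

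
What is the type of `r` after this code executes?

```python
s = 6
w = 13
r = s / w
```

int / int always returns float in Python 3 (6 / 13 = 0.461538)

float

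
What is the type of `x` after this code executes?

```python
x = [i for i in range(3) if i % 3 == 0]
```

A list comprehension [...] produces a list

list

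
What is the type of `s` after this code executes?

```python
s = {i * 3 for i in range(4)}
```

A set comprehension {expr for x in iterable} produces a set

set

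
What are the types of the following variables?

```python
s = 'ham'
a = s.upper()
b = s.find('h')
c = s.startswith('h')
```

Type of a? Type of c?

str.upper() returns str; str.startswith() returns bool

str, bool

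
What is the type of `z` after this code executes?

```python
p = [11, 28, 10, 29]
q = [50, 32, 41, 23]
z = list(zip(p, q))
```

list(zip(...)) returns a list of tuples

list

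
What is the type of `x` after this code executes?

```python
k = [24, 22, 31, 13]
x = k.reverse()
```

list.reverse() returns None

NoneType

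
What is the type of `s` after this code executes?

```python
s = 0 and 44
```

'and' returns the first falsy value (0, which is int)

int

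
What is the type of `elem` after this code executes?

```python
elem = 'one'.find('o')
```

str.find() returns int (index, or -1)

int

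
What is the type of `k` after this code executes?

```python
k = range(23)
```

range() returns a range object

range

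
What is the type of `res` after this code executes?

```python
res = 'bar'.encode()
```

str.encode() returns bytes

bytes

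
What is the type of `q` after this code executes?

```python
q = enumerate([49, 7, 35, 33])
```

enumerate() returns an enumerate iterator object

enumerate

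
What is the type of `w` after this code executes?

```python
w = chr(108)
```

chr() returns str (single character)

str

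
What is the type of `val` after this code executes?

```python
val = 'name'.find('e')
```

str.find() returns int (index, or -1)

int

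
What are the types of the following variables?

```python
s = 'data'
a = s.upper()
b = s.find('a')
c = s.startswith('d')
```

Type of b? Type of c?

str.find() returns int; str.startswith() returns bool

int, bool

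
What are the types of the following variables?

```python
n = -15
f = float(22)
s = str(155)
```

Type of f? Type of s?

f is float; s is str

float, str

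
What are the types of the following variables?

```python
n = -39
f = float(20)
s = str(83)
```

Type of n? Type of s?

n is int; s is str

int, str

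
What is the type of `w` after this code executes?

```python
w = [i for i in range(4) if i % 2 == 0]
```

A list comprehension [...] produces a list

list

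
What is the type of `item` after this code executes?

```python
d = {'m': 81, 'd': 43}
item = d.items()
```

dict.items() returns a dict_items view

dict_items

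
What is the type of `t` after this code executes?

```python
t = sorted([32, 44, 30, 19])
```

sorted() always returns list

list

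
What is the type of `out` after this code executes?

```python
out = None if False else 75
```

Ternary: condition is False, else branch (75) taken → int

int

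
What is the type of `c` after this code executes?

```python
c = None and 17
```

'and' returns first falsy value (None)

NoneType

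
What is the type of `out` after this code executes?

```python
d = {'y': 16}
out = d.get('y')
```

dict.get() returns the value (int) when key is found

int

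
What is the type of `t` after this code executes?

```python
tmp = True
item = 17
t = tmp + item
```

bool + int returns int (True is 1, so 1 + 17 = 18)

int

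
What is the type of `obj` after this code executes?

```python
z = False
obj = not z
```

'not' always returns bool

bool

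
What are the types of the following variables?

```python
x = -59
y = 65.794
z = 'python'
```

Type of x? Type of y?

x is int; y is float

int, float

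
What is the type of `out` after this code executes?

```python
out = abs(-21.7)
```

abs() of float returns float

float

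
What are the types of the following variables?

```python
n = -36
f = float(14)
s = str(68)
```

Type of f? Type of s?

f is float; s is str

float, str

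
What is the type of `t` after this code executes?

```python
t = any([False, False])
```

any() returns bool

bool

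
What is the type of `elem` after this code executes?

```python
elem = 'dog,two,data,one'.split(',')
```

str.split() returns list

list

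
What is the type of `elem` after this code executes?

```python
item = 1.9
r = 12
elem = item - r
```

float - int returns float (1.9 - 12 = -10.1)

float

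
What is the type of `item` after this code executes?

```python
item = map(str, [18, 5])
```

map() returns a map iterator object

map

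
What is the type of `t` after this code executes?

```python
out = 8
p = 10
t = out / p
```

int / int always returns float in Python 3 (8 / 10 = 0.8)

float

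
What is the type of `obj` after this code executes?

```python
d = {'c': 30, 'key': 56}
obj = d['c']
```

Accessing dict[str, int] with key 'c' returns int value 30

int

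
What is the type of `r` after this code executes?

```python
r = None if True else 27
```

Ternary: condition is True, if branch (None) taken → NoneType

NoneType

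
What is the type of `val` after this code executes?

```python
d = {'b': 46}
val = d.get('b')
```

dict.get() returns the value (int) when key is found

int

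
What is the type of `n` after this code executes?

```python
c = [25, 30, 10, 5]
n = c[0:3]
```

Slicing a list always returns a list

list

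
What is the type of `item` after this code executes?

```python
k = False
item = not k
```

'not' always returns bool

bool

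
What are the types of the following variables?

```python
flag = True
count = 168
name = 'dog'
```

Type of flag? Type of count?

flag is bool; count is int

bool, int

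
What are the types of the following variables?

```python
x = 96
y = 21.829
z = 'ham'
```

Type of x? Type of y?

x is int; y is float

int, float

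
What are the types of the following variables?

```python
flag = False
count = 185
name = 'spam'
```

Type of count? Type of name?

count is int; name is str

int, str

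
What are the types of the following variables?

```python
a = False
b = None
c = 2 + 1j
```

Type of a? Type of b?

a is bool; b is NoneType

bool, NoneType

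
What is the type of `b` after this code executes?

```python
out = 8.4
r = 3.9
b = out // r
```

float // float returns float (floor division preserves float type)

float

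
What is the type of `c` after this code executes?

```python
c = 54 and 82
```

'and' returns the last value when all truthy (82, which is int)

int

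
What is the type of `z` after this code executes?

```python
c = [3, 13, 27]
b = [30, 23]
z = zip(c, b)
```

zip() returns a zip iterator object

zip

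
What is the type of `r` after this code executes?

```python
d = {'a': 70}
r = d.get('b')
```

dict.get() returns None when key 'b' is not found and no default given

NoneType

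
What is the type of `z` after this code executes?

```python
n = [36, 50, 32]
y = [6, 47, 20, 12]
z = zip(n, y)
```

zip() returns a zip iterator object

zip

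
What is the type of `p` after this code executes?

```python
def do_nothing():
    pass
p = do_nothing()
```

A function with no return statement returns None

NoneType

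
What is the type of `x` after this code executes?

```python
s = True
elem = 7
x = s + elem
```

bool + int returns int (True is 1, so 1 + 7 = 8)

int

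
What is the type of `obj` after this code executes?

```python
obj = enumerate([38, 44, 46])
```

enumerate() returns an enumerate iterator object

enumerate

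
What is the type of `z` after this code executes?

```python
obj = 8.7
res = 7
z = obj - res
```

float - int returns float (8.7 - 7 = 1.7)

float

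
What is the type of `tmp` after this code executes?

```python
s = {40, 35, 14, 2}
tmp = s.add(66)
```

set.add() returns None (mutates in place)

NoneType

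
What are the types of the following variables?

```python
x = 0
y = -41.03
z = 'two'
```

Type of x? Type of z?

x is int; z is str

int, str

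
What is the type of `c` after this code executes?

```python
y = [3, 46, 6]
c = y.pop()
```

list.pop() returns the popped element (int here)

int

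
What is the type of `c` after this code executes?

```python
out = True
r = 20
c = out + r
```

bool + int returns int (True is 1, so 1 + 20 = 21)

int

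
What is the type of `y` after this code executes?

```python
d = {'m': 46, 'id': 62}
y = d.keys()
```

.keys() returns a dict_keys view object

dict_keys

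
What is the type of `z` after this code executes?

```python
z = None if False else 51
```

Ternary: condition is False, else branch (51) taken → int

int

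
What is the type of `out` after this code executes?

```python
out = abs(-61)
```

abs() of int returns int

int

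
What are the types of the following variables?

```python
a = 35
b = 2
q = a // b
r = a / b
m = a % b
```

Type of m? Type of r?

int % int returns int; int / int returns float

int, float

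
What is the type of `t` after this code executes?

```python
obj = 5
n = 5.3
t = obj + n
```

int + float returns float (5 + 5.3 = 10.3)

float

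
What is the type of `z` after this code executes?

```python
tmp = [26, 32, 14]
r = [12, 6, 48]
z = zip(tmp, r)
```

zip() returns a zip iterator object

zip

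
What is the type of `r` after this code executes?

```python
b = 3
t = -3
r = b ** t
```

int ** negative int returns float

float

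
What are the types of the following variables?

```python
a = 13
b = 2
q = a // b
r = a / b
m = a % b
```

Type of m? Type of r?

int % int returns int; int / int returns float

int, float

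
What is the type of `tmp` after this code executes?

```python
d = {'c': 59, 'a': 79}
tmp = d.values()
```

.values() returns a dict_values view object

dict_values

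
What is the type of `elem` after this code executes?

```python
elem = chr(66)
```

chr() returns str (single character)

str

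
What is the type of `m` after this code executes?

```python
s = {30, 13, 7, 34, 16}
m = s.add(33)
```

set.add() returns None (mutates in place)

NoneType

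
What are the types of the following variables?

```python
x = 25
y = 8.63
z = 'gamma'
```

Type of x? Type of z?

x is int; z is str

int, str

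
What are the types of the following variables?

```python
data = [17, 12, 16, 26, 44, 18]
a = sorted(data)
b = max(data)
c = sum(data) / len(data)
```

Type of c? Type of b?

int / int returns float; max of ints returns int

float, int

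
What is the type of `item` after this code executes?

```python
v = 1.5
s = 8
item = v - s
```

float - int returns float (1.5 - 8 = -6.5)

float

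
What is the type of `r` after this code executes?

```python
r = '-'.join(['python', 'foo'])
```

str.join() returns str

str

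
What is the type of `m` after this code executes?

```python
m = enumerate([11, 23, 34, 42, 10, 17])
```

enumerate() returns an enumerate iterator object

enumerate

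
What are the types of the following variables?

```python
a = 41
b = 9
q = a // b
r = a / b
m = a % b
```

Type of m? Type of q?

int % int returns int; int // int returns int

int, int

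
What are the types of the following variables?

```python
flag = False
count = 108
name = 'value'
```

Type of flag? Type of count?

flag is bool; count is int

bool, int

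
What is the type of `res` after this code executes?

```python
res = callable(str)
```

callable() returns bool

bool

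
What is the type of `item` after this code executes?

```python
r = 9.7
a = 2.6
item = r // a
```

float // float returns float (floor division preserves float type)

float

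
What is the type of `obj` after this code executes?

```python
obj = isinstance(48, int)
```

isinstance() returns bool

bool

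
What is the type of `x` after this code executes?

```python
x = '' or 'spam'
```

'or' returns first truthy value ('spam', which is str)

str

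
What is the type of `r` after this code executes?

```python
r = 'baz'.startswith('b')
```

str.startswith() returns bool

bool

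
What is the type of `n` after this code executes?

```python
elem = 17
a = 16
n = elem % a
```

int % int returns int (17 % 16 = 1)

int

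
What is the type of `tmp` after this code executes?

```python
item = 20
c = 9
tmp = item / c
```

int / int always returns float in Python 3 (20 / 9 = 2.22222)

float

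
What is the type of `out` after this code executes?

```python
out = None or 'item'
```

'or' with None returns the other value ('item', str)

str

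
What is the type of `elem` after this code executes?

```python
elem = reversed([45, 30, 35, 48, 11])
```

reversed() on a list returns a list_reverseiterator

list_reverseiterator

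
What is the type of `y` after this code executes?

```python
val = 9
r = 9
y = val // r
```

int // int returns int (9 // 9 = 1)

int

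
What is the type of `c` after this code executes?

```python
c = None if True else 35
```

Ternary: condition is True, if branch (None) taken → NoneType

NoneType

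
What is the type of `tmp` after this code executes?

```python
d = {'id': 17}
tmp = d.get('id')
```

dict.get() returns the value (int) when key is found

int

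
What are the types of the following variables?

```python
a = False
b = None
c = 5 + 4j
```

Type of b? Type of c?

b is NoneType; c is complex

NoneType, complex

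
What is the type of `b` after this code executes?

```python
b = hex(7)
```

hex() returns str representation

str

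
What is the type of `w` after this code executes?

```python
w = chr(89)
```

chr() returns str (single character)

str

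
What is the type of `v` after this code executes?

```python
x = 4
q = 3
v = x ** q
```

int ** positive int returns int (4 ** 3 = 64)

int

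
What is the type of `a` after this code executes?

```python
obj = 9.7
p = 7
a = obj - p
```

float - int returns float (9.7 - 7 = 2.7)

float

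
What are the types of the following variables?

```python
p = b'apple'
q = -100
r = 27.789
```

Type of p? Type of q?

p is bytes; q is int

bytes, int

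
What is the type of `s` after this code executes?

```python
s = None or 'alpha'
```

'or' with None returns the other value ('alpha', str)

str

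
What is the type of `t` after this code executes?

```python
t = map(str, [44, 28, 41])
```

map() returns a map iterator object

map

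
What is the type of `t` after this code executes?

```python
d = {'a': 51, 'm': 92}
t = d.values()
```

.values() returns a dict_values view object

dict_values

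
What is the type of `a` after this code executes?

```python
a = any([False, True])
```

any() returns bool

bool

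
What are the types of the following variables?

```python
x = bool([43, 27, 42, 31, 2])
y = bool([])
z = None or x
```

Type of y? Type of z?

bool() returns bool; None or <bool> returns the bool

bool, bool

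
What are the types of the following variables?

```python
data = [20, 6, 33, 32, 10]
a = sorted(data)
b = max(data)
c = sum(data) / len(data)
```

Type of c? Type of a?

int / int returns float; sorted() returns list

float, list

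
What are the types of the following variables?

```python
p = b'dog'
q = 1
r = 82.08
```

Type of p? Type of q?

p is bytes; q is int

bytes, int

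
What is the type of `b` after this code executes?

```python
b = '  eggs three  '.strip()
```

str.strip() returns str

str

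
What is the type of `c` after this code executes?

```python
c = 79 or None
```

'or' returns first truthy value (79, int)

int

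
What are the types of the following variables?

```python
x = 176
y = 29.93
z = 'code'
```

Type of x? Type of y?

x is int; y is float

int, float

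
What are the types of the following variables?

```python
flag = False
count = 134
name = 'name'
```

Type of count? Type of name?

count is int; name is str

int, str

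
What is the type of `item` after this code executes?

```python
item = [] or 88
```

'or' returns first truthy value (88, which is int)

int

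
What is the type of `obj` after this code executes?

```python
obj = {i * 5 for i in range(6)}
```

A set comprehension {expr for x in iterable} produces a set

set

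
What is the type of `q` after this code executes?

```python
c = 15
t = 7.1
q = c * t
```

int * float returns float (15 * 7.1 = 106.5)

float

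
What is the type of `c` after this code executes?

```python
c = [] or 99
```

'or' returns first truthy value (99, which is int)

int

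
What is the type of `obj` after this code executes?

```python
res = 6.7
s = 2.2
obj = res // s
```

float // float returns float (floor division preserves float type)

float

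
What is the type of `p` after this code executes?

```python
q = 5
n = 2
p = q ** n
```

int ** positive int returns int (5 ** 2 = 25)

int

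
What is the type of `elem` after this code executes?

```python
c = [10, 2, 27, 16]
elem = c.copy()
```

list.copy() returns list

list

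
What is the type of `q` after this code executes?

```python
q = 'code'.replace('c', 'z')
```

str.replace() returns str

str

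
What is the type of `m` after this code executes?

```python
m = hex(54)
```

hex() returns str representation

str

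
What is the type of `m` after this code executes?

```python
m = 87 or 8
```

'or' returns the first truthy value (87, which is int)

int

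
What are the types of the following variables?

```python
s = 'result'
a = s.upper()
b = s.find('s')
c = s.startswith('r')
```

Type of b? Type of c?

str.find() returns int; str.startswith() returns bool

int, bool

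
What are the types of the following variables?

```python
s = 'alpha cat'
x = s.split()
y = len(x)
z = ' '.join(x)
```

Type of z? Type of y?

str.join() returns str; len() returns int

str, int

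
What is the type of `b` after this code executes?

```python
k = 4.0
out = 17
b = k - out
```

float - int returns float (4.0 - 17 = -13.0)

float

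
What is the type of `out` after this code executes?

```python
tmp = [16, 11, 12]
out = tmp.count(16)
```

list.count() returns int

int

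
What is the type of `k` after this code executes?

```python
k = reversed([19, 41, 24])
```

reversed() on a list returns a list_reverseiterator

list_reverseiterator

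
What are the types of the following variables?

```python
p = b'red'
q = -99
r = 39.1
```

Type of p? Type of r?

p is bytes; r is float

bytes, float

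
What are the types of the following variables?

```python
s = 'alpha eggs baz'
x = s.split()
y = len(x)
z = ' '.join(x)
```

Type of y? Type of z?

len() returns int; str.join() returns str

int, str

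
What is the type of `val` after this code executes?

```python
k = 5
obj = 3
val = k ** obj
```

int ** positive int returns int (5 ** 3 = 125)

int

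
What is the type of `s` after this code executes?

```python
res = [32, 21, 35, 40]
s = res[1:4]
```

Slicing a list always returns a list

list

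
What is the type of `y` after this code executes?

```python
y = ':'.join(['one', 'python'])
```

str.join() returns str

str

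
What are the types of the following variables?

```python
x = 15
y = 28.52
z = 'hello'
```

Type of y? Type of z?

y is float; z is str

float, str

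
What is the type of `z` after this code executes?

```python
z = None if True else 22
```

Ternary: condition is True, if branch (None) taken → NoneType

NoneType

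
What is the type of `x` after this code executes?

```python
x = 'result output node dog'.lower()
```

str.lower() returns str

str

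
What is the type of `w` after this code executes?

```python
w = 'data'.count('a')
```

str.count() returns int

int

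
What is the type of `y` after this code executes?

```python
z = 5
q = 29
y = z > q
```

Comparison operators return bool

bool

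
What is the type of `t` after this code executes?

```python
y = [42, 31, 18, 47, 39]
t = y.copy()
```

list.copy() returns list

list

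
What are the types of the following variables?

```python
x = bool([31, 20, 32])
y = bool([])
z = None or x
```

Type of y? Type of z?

bool() returns bool; None or <bool> returns the bool

bool, bool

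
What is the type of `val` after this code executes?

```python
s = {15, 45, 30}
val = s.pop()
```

Popping from a set of ints returns int

int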